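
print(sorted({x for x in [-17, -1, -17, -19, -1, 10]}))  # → [-19, -17, -1, 10]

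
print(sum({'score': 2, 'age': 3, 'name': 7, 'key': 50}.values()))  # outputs 62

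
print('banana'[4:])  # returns na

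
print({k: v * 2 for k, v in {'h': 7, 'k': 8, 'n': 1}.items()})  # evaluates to {'h': 14, 'k': 16, 'n': 2}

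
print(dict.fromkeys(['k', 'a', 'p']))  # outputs {'k': None, 'a': None, 'p': None}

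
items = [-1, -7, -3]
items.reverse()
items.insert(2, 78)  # [-3, -7, 78, -1]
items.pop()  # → -1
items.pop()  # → 78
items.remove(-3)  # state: [-7]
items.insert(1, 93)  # [-7, 93]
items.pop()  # 93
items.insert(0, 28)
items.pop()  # -7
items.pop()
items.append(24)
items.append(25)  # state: [24, 25]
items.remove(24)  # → [25]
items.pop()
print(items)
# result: []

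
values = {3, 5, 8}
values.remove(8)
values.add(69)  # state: {3, 5, 69}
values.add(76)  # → {3, 5, 69, 76}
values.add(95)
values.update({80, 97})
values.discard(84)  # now {3, 5, 69, 76, 80, 95, 97}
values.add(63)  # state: {3, 5, 63, 69, 76, 80, 95, 97}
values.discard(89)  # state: {3, 5, 63, 69, 76, 80, 95, 97}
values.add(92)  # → {3, 5, 63, 69, 76, 80, 92, 95, 97}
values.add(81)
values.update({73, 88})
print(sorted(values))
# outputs [3, 5, 63, 69, 73, 76, 80, 81, 88, 92, 95, 97]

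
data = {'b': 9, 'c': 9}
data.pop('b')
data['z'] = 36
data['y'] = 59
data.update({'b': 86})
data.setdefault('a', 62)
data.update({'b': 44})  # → {'c': 9, 'z': 36, 'y': 59, 'b': 44, 'a': 62}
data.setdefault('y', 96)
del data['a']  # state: {'c': 9, 'z': 36, 'y': 59, 'b': 44}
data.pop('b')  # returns 44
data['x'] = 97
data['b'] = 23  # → {'c': 9, 'z': 36, 'y': 59, 'x': 97, 'b': 23}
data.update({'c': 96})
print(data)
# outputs {'c': 96, 'z': 36, 'y': 59, 'x': 97, 'b': 23}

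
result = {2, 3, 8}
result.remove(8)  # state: {2, 3}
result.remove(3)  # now {2}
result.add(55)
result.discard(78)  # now {2, 55}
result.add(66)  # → {2, 55, 66}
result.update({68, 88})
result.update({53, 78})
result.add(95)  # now {2, 53, 55, 66, 68, 78, 88, 95}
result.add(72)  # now {2, 53, 55, 66, 68, 72, 78, 88, 95}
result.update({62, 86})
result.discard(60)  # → {2, 53, 55, 62, 66, 68, 72, 78, 86, 88, 95}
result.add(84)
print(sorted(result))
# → [2, 53, 55, 62, 66, 68, 72, 78, 84, 86, 88, 95]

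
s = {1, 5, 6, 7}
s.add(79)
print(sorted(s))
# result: [1, 5, 6, 7, 79]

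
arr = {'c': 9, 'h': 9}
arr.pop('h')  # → 9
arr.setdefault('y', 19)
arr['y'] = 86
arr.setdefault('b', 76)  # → 76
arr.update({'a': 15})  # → {'c': 9, 'y': 86, 'b': 76, 'a': 15}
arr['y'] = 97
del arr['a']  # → {'c': 9, 'y': 97, 'b': 76}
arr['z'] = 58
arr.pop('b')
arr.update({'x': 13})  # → {'c': 9, 'y': 97, 'z': 58, 'x': 13}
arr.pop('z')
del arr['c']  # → {'y': 97, 'x': 13}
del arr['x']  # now {'y': 97}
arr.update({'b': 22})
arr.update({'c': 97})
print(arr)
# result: {'y': 97, 'b': 22, 'c': 97}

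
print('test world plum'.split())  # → ['test', 'world', 'plum']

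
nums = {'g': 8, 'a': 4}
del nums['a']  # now {'g': 8}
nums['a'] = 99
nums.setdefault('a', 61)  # 99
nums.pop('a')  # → 99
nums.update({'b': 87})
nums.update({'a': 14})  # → {'g': 8, 'b': 87, 'a': 14}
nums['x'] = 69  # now {'g': 8, 'b': 87, 'a': 14, 'x': 69}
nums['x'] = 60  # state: {'g': 8, 'b': 87, 'a': 14, 'x': 60}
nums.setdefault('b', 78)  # 87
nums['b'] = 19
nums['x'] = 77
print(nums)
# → {'g': 8, 'b': 19, 'a': 14, 'x': 77}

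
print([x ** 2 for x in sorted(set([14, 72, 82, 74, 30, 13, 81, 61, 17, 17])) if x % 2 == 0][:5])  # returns [196, 900, 5184, 5476, 6724]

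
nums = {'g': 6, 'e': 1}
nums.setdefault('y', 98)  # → 98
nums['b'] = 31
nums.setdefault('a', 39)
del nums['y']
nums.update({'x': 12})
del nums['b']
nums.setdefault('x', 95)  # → 12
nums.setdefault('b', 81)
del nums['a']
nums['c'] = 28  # {'g': 6, 'e': 1, 'x': 12, 'b': 81, 'c': 28}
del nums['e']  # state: {'g': 6, 'x': 12, 'b': 81, 'c': 28}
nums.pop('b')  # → 81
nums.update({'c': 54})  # {'g': 6, 'x': 12, 'c': 54}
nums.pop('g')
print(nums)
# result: {'x': 12, 'c': 54}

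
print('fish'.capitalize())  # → Fish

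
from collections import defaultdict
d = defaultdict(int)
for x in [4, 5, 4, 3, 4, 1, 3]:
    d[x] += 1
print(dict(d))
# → {4: 3, 5: 1, 3: 2, 1: 1}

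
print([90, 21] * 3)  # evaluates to [90, 21, 90, 21, 90, 21]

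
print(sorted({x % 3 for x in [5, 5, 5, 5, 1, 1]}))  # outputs [1, 2]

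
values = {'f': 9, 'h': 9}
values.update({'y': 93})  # {'f': 9, 'h': 9, 'y': 93}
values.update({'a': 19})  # {'f': 9, 'h': 9, 'y': 93, 'a': 19}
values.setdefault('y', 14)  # 93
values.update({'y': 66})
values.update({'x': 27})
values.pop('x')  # 27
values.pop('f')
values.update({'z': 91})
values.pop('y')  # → 66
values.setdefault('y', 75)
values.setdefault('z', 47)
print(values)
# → {'h': 9, 'a': 19, 'z': 91, 'y': 75}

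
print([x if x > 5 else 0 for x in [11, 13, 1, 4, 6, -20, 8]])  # [11, 13, 0, 0, 6, 0, 8]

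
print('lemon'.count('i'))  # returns 0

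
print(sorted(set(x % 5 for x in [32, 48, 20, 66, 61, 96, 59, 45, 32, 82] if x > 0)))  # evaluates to [0, 1, 2, 3, 4]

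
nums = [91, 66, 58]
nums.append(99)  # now [91, 66, 58, 99]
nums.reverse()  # [99, 58, 66, 91]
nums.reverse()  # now [91, 66, 58, 99]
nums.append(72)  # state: [91, 66, 58, 99, 72]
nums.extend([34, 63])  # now [91, 66, 58, 99, 72, 34, 63]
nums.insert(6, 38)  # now [91, 66, 58, 99, 72, 34, 38, 63]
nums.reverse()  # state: [63, 38, 34, 72, 99, 58, 66, 91]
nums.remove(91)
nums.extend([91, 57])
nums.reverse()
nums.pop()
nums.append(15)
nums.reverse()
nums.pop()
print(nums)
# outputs [15, 38, 34, 72, 99, 58, 66, 91]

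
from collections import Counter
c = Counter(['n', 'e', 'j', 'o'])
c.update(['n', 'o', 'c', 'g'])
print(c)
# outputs Counter({'n': 2, 'o': 2, 'e': 1, 'j': 1, 'c': 1, 'g': 1})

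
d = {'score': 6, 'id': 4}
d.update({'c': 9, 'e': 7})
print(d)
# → {'score': 6, 'id': 4, 'c': 9, 'e': 7}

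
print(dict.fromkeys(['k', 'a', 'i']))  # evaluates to {'k': None, 'a': None, 'i': None}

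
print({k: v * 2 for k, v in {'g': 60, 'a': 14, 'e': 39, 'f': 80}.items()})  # {'g': 120, 'a': 28, 'e': 78, 'f': 160}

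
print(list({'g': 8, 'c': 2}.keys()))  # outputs ['g', 'c']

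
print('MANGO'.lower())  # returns mango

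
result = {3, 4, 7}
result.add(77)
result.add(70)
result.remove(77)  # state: {3, 4, 7, 70}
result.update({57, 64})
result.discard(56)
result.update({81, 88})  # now {3, 4, 7, 57, 64, 70, 81, 88}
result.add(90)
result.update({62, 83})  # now {3, 4, 7, 57, 62, 64, 70, 81, 83, 88, 90}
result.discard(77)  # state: {3, 4, 7, 57, 62, 64, 70, 81, 83, 88, 90}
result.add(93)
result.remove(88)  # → {3, 4, 7, 57, 62, 64, 70, 81, 83, 90, 93}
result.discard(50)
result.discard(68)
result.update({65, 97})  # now {3, 4, 7, 57, 62, 64, 65, 70, 81, 83, 90, 93, 97}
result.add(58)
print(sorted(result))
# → [3, 4, 7, 57, 58, 62, 64, 65, 70, 81, 83, 90, 93, 97]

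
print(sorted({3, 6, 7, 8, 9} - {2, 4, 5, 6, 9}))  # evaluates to [3, 7, 8]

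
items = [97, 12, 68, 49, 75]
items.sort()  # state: [12, 49, 68, 75, 97]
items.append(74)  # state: [12, 49, 68, 75, 97, 74]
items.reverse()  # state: [74, 97, 75, 68, 49, 12]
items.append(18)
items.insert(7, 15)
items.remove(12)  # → [74, 97, 75, 68, 49, 18, 15]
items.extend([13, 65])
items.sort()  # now [13, 15, 18, 49, 65, 68, 74, 75, 97]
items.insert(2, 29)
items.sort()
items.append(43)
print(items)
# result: [13, 15, 18, 29, 49, 65, 68, 74, 75, 97, 43]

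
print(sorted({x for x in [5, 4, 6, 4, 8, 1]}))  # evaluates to [1, 4, 5, 6, 8]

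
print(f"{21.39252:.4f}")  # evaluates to 21.3925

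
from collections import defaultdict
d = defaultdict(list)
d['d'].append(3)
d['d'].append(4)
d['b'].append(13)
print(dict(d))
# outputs {'d': [3, 4], 'b': [13]}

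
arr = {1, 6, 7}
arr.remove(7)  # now {1, 6}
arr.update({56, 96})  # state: {1, 6, 56, 96}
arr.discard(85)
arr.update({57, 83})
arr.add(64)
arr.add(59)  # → {1, 6, 56, 57, 59, 64, 83, 96}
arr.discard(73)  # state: {1, 6, 56, 57, 59, 64, 83, 96}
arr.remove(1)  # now {6, 56, 57, 59, 64, 83, 96}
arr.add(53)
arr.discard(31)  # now {6, 53, 56, 57, 59, 64, 83, 96}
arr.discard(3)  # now {6, 53, 56, 57, 59, 64, 83, 96}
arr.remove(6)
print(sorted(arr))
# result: [53, 56, 57, 59, 64, 83, 96]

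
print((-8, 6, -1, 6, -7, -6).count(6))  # 2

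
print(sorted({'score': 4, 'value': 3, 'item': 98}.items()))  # [('item', 98), ('score', 4), ('value', 3)]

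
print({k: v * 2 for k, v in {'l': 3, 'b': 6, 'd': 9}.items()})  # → {'l': 6, 'b': 12, 'd': 18}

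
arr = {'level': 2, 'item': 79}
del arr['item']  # {'level': 2}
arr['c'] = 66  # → {'level': 2, 'c': 66}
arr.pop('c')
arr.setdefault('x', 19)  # 19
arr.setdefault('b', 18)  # 18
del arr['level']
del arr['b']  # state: {'x': 19}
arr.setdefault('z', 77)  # 77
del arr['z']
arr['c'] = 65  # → {'x': 19, 'c': 65}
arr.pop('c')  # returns 65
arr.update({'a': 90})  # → {'x': 19, 'a': 90}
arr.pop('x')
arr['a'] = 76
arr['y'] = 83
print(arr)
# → {'a': 76, 'y': 83}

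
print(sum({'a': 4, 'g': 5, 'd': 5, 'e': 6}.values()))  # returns 20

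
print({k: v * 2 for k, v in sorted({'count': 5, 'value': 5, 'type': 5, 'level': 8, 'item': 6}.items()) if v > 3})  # {'count': 10, 'item': 12, 'level': 16, 'type': 10, 'value': 10}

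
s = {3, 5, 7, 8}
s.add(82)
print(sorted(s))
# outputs [3, 5, 7, 8, 82]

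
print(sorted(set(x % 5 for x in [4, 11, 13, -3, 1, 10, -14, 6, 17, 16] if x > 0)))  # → [0, 1, 2, 3, 4]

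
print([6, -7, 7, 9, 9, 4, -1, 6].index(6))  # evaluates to 0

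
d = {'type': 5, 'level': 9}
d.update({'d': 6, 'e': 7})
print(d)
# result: {'type': 5, 'level': 9, 'd': 6, 'e': 7}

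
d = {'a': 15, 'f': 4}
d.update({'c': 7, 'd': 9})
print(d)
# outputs {'a': 15, 'f': 4, 'c': 7, 'd': 9}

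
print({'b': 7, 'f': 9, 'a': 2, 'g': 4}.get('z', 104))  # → 104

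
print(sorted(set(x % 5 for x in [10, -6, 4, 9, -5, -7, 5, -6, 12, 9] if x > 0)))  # [0, 2, 4]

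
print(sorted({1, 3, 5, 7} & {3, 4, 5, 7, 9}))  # [3, 5, 7]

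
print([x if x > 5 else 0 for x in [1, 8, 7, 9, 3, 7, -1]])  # [0, 8, 7, 9, 0, 7, 0]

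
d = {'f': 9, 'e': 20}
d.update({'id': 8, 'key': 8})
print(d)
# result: {'f': 9, 'e': 20, 'id': 8, 'key': 8}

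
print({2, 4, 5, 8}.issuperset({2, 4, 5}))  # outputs True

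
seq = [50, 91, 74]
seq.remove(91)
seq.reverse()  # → [74, 50]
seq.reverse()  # [50, 74]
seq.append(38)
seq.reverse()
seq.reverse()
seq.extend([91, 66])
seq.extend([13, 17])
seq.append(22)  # [50, 74, 38, 91, 66, 13, 17, 22]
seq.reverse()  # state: [22, 17, 13, 66, 91, 38, 74, 50]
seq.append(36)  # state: [22, 17, 13, 66, 91, 38, 74, 50, 36]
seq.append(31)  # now [22, 17, 13, 66, 91, 38, 74, 50, 36, 31]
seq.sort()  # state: [13, 17, 22, 31, 36, 38, 50, 66, 74, 91]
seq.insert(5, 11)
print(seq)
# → [13, 17, 22, 31, 36, 11, 38, 50, 66, 74, 91]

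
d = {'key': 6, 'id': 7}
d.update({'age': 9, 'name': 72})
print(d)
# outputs {'key': 6, 'id': 7, 'age': 9, 'name': 72}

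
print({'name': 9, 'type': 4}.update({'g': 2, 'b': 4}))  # None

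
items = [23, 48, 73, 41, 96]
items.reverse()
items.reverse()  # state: [23, 48, 73, 41, 96]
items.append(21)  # [23, 48, 73, 41, 96, 21]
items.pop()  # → 21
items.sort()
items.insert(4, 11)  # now [23, 41, 48, 73, 11, 96]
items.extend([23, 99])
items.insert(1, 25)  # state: [23, 25, 41, 48, 73, 11, 96, 23, 99]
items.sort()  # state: [11, 23, 23, 25, 41, 48, 73, 96, 99]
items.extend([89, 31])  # [11, 23, 23, 25, 41, 48, 73, 96, 99, 89, 31]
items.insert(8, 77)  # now [11, 23, 23, 25, 41, 48, 73, 96, 77, 99, 89, 31]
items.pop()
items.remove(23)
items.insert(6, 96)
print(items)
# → [11, 23, 25, 41, 48, 73, 96, 96, 77, 99, 89]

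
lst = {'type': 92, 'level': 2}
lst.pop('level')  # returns 2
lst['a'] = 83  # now {'type': 92, 'a': 83}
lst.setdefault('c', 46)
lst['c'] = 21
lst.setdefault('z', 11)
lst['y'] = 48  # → {'type': 92, 'a': 83, 'c': 21, 'z': 11, 'y': 48}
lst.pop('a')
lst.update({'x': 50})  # {'type': 92, 'c': 21, 'z': 11, 'y': 48, 'x': 50}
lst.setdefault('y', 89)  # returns 48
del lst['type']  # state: {'c': 21, 'z': 11, 'y': 48, 'x': 50}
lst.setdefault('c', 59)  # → 21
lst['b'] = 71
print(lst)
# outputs {'c': 21, 'z': 11, 'y': 48, 'x': 50, 'b': 71}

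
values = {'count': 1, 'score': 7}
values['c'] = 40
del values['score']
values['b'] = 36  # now {'count': 1, 'c': 40, 'b': 36}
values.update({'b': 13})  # {'count': 1, 'c': 40, 'b': 13}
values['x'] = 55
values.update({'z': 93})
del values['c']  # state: {'count': 1, 'b': 13, 'x': 55, 'z': 93}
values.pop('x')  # 55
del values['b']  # {'count': 1, 'z': 93}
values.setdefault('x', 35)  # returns 35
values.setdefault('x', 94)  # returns 35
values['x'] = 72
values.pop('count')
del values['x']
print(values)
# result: {'z': 93}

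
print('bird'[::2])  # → br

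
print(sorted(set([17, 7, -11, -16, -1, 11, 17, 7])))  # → [-16, -11, -1, 7, 11, 17]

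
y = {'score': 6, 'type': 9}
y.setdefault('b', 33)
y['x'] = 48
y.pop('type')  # 9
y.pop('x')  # 48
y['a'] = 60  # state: {'score': 6, 'b': 33, 'a': 60}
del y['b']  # {'score': 6, 'a': 60}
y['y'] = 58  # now {'score': 6, 'a': 60, 'y': 58}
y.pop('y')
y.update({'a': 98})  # {'score': 6, 'a': 98}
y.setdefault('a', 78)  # 98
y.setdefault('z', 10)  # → 10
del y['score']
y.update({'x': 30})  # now {'a': 98, 'z': 10, 'x': 30}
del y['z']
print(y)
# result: {'a': 98, 'x': 30}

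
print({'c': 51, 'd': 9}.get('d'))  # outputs 9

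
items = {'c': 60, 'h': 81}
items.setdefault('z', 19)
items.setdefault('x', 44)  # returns 44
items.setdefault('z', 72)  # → 19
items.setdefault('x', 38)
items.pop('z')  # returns 19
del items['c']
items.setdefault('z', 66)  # 66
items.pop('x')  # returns 44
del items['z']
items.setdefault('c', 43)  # 43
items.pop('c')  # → 43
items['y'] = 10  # {'h': 81, 'y': 10}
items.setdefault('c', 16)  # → 16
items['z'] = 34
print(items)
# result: {'h': 81, 'y': 10, 'c': 16, 'z': 34}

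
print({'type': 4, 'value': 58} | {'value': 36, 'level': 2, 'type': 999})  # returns {'type': 999, 'value': 36, 'level': 2}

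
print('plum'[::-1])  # mulp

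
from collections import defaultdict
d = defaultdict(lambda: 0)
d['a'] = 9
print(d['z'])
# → 0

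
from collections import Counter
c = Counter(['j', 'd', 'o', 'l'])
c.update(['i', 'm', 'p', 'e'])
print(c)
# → Counter({'j': 1, 'd': 1, 'o': 1, 'l': 1, 'i': 1, 'm': 1, 'p': 1, 'e': 1})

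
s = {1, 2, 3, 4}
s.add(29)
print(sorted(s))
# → [1, 2, 3, 4, 29]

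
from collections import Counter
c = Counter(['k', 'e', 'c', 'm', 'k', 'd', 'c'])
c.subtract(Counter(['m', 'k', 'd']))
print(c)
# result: Counter({'c': 2, 'k': 1, 'e': 1, 'm': 0, 'd': 0})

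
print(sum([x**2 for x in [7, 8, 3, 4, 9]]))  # 219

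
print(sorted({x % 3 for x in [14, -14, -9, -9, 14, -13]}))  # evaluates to [0, 1, 2]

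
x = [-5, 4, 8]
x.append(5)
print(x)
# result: [-5, 4, 8, 5]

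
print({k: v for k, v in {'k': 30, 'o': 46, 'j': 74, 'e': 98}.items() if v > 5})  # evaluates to {'k': 30, 'o': 46, 'j': 74, 'e': 98}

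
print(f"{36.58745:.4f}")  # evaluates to 36.5874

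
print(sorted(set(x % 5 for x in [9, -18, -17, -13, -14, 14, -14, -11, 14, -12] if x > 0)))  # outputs [4]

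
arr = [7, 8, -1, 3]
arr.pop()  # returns 3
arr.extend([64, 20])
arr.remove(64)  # [7, 8, -1, 20]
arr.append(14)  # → [7, 8, -1, 20, 14]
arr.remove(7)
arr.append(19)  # [8, -1, 20, 14, 19]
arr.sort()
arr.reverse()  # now [20, 19, 14, 8, -1]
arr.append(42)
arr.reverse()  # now [42, -1, 8, 14, 19, 20]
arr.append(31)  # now [42, -1, 8, 14, 19, 20, 31]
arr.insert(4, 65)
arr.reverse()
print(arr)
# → [31, 20, 19, 65, 14, 8, -1, 42]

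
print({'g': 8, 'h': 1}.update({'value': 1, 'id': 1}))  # None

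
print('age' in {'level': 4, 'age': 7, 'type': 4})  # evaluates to True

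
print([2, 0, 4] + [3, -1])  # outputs [2, 0, 4, 3, -1]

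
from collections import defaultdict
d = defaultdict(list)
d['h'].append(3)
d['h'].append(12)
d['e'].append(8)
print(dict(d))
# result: {'h': [3, 12], 'e': [8]}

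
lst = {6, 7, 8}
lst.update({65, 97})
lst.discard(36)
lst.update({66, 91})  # {6, 7, 8, 65, 66, 91, 97}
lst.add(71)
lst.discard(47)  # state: {6, 7, 8, 65, 66, 71, 91, 97}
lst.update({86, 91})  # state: {6, 7, 8, 65, 66, 71, 86, 91, 97}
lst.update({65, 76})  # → {6, 7, 8, 65, 66, 71, 76, 86, 91, 97}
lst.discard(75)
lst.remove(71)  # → {6, 7, 8, 65, 66, 76, 86, 91, 97}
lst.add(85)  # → {6, 7, 8, 65, 66, 76, 85, 86, 91, 97}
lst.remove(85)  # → {6, 7, 8, 65, 66, 76, 86, 91, 97}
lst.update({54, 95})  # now {6, 7, 8, 54, 65, 66, 76, 86, 91, 95, 97}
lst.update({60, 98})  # {6, 7, 8, 54, 60, 65, 66, 76, 86, 91, 95, 97, 98}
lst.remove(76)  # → {6, 7, 8, 54, 60, 65, 66, 86, 91, 95, 97, 98}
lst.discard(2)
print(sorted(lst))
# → [6, 7, 8, 54, 60, 65, 66, 86, 91, 95, 97, 98]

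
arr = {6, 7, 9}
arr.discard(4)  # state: {6, 7, 9}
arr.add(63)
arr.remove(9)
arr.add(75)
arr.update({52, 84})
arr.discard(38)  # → {6, 7, 52, 63, 75, 84}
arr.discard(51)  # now {6, 7, 52, 63, 75, 84}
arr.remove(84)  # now {6, 7, 52, 63, 75}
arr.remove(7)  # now {6, 52, 63, 75}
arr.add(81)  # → {6, 52, 63, 75, 81}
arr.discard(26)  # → {6, 52, 63, 75, 81}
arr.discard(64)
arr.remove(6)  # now {52, 63, 75, 81}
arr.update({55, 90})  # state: {52, 55, 63, 75, 81, 90}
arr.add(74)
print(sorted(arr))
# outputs [52, 55, 63, 74, 75, 81, 90]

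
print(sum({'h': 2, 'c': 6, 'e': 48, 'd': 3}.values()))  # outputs 59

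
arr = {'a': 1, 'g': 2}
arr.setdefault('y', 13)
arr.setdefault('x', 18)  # 18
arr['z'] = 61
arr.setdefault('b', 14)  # 14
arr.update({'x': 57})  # {'a': 1, 'g': 2, 'y': 13, 'x': 57, 'z': 61, 'b': 14}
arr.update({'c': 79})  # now {'a': 1, 'g': 2, 'y': 13, 'x': 57, 'z': 61, 'b': 14, 'c': 79}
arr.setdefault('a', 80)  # 1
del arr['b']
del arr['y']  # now {'a': 1, 'g': 2, 'x': 57, 'z': 61, 'c': 79}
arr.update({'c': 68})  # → {'a': 1, 'g': 2, 'x': 57, 'z': 61, 'c': 68}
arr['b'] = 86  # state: {'a': 1, 'g': 2, 'x': 57, 'z': 61, 'c': 68, 'b': 86}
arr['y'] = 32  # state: {'a': 1, 'g': 2, 'x': 57, 'z': 61, 'c': 68, 'b': 86, 'y': 32}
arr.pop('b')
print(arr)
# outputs {'a': 1, 'g': 2, 'x': 57, 'z': 61, 'c': 68, 'y': 32}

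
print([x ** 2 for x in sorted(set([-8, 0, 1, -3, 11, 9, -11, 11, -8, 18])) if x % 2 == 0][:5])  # [64, 0, 324]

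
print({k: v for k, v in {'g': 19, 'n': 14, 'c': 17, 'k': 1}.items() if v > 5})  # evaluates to {'g': 19, 'n': 14, 'c': 17}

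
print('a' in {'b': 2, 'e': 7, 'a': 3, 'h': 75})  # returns True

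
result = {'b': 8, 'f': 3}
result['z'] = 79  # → {'b': 8, 'f': 3, 'z': 79}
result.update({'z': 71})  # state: {'b': 8, 'f': 3, 'z': 71}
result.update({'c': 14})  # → {'b': 8, 'f': 3, 'z': 71, 'c': 14}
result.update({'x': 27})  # {'b': 8, 'f': 3, 'z': 71, 'c': 14, 'x': 27}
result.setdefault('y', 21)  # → 21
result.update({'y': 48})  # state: {'b': 8, 'f': 3, 'z': 71, 'c': 14, 'x': 27, 'y': 48}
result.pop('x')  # 27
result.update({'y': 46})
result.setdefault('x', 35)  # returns 35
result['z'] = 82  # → {'b': 8, 'f': 3, 'z': 82, 'c': 14, 'y': 46, 'x': 35}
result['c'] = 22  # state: {'b': 8, 'f': 3, 'z': 82, 'c': 22, 'y': 46, 'x': 35}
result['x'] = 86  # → {'b': 8, 'f': 3, 'z': 82, 'c': 22, 'y': 46, 'x': 86}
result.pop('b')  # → 8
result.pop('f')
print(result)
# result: {'z': 82, 'c': 22, 'y': 46, 'x': 86}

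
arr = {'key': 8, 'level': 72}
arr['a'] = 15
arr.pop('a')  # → 15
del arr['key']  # {'level': 72}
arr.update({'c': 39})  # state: {'level': 72, 'c': 39}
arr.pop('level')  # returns 72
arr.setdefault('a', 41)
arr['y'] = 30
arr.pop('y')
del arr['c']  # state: {'a': 41}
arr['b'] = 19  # {'a': 41, 'b': 19}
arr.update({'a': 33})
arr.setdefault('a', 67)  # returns 33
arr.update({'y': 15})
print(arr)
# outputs {'a': 33, 'b': 19, 'y': 15}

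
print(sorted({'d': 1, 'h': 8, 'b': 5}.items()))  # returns [('b', 5), ('d', 1), ('h', 8)]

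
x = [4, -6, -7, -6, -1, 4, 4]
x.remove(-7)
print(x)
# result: [4, -6, -6, -1, 4, 4]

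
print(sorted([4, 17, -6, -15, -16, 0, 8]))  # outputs [-16, -15, -6, 0, 4, 8, 17]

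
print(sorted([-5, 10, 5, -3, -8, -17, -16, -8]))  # [-17, -16, -8, -8, -5, -3, 5, 10]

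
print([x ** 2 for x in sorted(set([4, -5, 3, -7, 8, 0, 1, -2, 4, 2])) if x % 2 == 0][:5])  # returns [4, 0, 4, 16, 64]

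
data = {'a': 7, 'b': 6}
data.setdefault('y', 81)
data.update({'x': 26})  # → {'a': 7, 'b': 6, 'y': 81, 'x': 26}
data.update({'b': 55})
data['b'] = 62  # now {'a': 7, 'b': 62, 'y': 81, 'x': 26}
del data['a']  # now {'b': 62, 'y': 81, 'x': 26}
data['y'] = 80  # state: {'b': 62, 'y': 80, 'x': 26}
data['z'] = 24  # {'b': 62, 'y': 80, 'x': 26, 'z': 24}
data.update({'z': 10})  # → {'b': 62, 'y': 80, 'x': 26, 'z': 10}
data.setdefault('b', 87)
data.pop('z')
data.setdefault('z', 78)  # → 78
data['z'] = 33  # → {'b': 62, 'y': 80, 'x': 26, 'z': 33}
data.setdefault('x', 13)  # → 26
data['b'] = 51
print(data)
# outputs {'b': 51, 'y': 80, 'x': 26, 'z': 33}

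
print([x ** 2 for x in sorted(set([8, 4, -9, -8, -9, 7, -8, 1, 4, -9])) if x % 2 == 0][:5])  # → [64, 16, 64]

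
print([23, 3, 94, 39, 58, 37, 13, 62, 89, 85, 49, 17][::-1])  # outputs [17, 49, 85, 89, 62, 13, 37, 58, 39, 94, 3, 23]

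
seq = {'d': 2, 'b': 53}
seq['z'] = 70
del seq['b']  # {'d': 2, 'z': 70}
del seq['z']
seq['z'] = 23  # {'d': 2, 'z': 23}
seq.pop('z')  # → 23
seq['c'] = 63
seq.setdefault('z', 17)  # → 17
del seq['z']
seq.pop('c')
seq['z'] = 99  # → {'d': 2, 'z': 99}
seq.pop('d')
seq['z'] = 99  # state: {'z': 99}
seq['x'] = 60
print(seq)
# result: {'z': 99, 'x': 60}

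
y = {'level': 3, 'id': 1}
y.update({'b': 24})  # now {'level': 3, 'id': 1, 'b': 24}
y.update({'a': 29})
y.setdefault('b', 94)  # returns 24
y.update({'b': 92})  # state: {'level': 3, 'id': 1, 'b': 92, 'a': 29}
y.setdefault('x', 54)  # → 54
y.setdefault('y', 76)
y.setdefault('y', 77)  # 76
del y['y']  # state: {'level': 3, 'id': 1, 'b': 92, 'a': 29, 'x': 54}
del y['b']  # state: {'level': 3, 'id': 1, 'a': 29, 'x': 54}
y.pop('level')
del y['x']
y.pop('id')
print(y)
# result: {'a': 29}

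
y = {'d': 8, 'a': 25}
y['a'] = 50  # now {'d': 8, 'a': 50}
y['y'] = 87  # {'d': 8, 'a': 50, 'y': 87}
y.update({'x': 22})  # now {'d': 8, 'a': 50, 'y': 87, 'x': 22}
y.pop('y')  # 87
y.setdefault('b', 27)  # 27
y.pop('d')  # 8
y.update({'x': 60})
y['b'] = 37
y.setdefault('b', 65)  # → 37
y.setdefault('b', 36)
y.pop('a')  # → 50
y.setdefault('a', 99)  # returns 99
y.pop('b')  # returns 37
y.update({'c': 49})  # {'x': 60, 'a': 99, 'c': 49}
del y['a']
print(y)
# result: {'x': 60, 'c': 49}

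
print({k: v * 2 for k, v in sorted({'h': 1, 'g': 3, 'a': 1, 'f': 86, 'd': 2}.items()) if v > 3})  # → {'f': 172}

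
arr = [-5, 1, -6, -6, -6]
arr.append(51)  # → [-5, 1, -6, -6, -6, 51]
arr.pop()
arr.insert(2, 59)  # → [-5, 1, 59, -6, -6, -6]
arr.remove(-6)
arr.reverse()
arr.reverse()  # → [-5, 1, 59, -6, -6]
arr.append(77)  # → [-5, 1, 59, -6, -6, 77]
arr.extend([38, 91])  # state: [-5, 1, 59, -6, -6, 77, 38, 91]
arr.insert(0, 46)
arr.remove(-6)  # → [46, -5, 1, 59, -6, 77, 38, 91]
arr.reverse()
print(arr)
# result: [91, 38, 77, -6, 59, 1, -5, 46]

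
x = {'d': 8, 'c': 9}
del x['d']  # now {'c': 9}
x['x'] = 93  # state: {'c': 9, 'x': 93}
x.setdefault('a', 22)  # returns 22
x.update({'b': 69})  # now {'c': 9, 'x': 93, 'a': 22, 'b': 69}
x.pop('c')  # 9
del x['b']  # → {'x': 93, 'a': 22}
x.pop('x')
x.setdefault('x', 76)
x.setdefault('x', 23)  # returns 76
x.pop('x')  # 76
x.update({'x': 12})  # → {'a': 22, 'x': 12}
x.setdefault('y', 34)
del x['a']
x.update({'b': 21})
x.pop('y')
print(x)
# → {'x': 12, 'b': 21}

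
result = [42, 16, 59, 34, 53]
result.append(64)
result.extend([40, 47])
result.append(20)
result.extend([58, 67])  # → [42, 16, 59, 34, 53, 64, 40, 47, 20, 58, 67]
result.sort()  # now [16, 20, 34, 40, 42, 47, 53, 58, 59, 64, 67]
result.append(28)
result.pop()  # 28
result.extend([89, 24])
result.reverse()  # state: [24, 89, 67, 64, 59, 58, 53, 47, 42, 40, 34, 20, 16]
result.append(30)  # [24, 89, 67, 64, 59, 58, 53, 47, 42, 40, 34, 20, 16, 30]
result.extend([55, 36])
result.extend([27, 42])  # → [24, 89, 67, 64, 59, 58, 53, 47, 42, 40, 34, 20, 16, 30, 55, 36, 27, 42]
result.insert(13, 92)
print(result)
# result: [24, 89, 67, 64, 59, 58, 53, 47, 42, 40, 34, 20, 16, 92, 30, 55, 36, 27, 42]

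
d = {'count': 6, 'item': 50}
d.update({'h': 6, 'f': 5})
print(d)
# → {'count': 6, 'item': 50, 'h': 6, 'f': 5}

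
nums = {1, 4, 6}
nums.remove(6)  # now {1, 4}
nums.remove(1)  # {4}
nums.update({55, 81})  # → {4, 55, 81}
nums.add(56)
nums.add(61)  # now {4, 55, 56, 61, 81}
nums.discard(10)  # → {4, 55, 56, 61, 81}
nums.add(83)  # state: {4, 55, 56, 61, 81, 83}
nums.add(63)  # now {4, 55, 56, 61, 63, 81, 83}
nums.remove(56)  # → {4, 55, 61, 63, 81, 83}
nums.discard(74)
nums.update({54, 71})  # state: {4, 54, 55, 61, 63, 71, 81, 83}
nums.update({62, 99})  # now {4, 54, 55, 61, 62, 63, 71, 81, 83, 99}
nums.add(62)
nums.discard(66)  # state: {4, 54, 55, 61, 62, 63, 71, 81, 83, 99}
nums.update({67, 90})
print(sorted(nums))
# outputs [4, 54, 55, 61, 62, 63, 67, 71, 81, 83, 90, 99]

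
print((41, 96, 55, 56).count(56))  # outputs 1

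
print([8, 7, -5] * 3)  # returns [8, 7, -5, 8, 7, -5, 8, 7, -5]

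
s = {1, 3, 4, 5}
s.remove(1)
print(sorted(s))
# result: [3, 4, 5]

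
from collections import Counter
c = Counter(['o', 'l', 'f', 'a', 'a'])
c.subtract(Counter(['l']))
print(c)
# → Counter({'a': 2, 'o': 1, 'f': 1, 'l': 0})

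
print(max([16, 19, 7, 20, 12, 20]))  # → 20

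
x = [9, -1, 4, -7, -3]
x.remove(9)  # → [-1, 4, -7, -3]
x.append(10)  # [-1, 4, -7, -3, 10]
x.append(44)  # [-1, 4, -7, -3, 10, 44]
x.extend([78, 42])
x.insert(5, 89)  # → [-1, 4, -7, -3, 10, 89, 44, 78, 42]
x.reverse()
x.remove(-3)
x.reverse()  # [-1, 4, -7, 10, 89, 44, 78, 42]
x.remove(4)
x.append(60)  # [-1, -7, 10, 89, 44, 78, 42, 60]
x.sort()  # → [-7, -1, 10, 42, 44, 60, 78, 89]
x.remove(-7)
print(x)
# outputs [-1, 10, 42, 44, 60, 78, 89]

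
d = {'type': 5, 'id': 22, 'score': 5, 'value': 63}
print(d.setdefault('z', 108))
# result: 108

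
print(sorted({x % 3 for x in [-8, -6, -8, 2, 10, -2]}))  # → [0, 1, 2]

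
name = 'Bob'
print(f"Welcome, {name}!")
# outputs Welcome, Bob!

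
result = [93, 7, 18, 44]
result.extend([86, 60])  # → [93, 7, 18, 44, 86, 60]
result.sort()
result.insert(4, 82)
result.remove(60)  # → [7, 18, 44, 82, 86, 93]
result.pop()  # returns 93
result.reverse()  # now [86, 82, 44, 18, 7]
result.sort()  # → [7, 18, 44, 82, 86]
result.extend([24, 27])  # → [7, 18, 44, 82, 86, 24, 27]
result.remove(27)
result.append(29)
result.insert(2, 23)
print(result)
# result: [7, 18, 23, 44, 82, 86, 24, 29]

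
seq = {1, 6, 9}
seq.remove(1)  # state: {6, 9}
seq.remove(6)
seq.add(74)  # {9, 74}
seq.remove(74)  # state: {9}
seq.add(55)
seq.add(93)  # {9, 55, 93}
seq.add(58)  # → {9, 55, 58, 93}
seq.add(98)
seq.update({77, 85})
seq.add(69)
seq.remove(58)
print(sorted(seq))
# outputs [9, 55, 69, 77, 85, 93, 98]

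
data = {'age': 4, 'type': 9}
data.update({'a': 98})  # {'age': 4, 'type': 9, 'a': 98}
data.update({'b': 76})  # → {'age': 4, 'type': 9, 'a': 98, 'b': 76}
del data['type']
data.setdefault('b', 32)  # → 76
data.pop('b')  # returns 76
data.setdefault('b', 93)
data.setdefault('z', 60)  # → 60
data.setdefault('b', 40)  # 93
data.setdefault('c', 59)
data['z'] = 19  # {'age': 4, 'a': 98, 'b': 93, 'z': 19, 'c': 59}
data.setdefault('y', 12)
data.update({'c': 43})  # {'age': 4, 'a': 98, 'b': 93, 'z': 19, 'c': 43, 'y': 12}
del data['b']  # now {'age': 4, 'a': 98, 'z': 19, 'c': 43, 'y': 12}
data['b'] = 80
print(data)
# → {'age': 4, 'a': 98, 'z': 19, 'c': 43, 'y': 12, 'b': 80}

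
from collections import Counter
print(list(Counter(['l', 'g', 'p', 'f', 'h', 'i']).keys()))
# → ['l', 'g', 'p', 'f', 'h', 'i']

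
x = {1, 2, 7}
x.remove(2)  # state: {1, 7}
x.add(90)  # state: {1, 7, 90}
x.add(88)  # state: {1, 7, 88, 90}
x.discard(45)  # {1, 7, 88, 90}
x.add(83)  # {1, 7, 83, 88, 90}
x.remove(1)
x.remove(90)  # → {7, 83, 88}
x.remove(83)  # {7, 88}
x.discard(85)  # {7, 88}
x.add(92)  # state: {7, 88, 92}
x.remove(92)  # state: {7, 88}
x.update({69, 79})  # {7, 69, 79, 88}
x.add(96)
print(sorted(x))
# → [7, 69, 79, 88, 96]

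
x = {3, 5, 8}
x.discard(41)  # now {3, 5, 8}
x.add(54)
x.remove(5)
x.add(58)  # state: {3, 8, 54, 58}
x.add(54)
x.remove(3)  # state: {8, 54, 58}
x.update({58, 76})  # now {8, 54, 58, 76}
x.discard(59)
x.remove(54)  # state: {8, 58, 76}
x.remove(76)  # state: {8, 58}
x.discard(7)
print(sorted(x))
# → [8, 58]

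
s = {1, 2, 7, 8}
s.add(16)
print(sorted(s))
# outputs [1, 2, 7, 8, 16]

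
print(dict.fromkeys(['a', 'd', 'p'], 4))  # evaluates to {'a': 4, 'd': 4, 'p': 4}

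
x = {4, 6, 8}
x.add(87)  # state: {4, 6, 8, 87}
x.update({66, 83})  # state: {4, 6, 8, 66, 83, 87}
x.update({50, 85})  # {4, 6, 8, 50, 66, 83, 85, 87}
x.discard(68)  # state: {4, 6, 8, 50, 66, 83, 85, 87}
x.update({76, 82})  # {4, 6, 8, 50, 66, 76, 82, 83, 85, 87}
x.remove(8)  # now {4, 6, 50, 66, 76, 82, 83, 85, 87}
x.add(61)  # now {4, 6, 50, 61, 66, 76, 82, 83, 85, 87}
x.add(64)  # {4, 6, 50, 61, 64, 66, 76, 82, 83, 85, 87}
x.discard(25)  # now {4, 6, 50, 61, 64, 66, 76, 82, 83, 85, 87}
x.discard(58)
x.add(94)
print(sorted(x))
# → [4, 6, 50, 61, 64, 66, 76, 82, 83, 85, 87, 94]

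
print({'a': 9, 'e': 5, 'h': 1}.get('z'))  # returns None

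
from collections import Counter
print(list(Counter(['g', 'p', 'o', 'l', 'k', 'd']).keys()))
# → ['g', 'p', 'o', 'l', 'k', 'd']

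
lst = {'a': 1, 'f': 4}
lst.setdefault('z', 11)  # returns 11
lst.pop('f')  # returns 4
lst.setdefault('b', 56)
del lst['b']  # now {'a': 1, 'z': 11}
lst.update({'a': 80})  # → {'a': 80, 'z': 11}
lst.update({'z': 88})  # {'a': 80, 'z': 88}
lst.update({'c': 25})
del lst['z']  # {'a': 80, 'c': 25}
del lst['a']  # {'c': 25}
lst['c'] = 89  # {'c': 89}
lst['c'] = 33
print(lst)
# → {'c': 33}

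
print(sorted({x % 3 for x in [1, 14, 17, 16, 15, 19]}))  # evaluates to [0, 1, 2]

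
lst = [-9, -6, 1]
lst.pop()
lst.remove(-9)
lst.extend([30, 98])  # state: [-6, 30, 98]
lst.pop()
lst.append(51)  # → [-6, 30, 51]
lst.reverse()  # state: [51, 30, -6]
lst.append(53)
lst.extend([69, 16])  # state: [51, 30, -6, 53, 69, 16]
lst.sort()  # [-6, 16, 30, 51, 53, 69]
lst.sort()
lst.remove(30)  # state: [-6, 16, 51, 53, 69]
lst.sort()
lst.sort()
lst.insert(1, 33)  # [-6, 33, 16, 51, 53, 69]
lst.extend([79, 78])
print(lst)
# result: [-6, 33, 16, 51, 53, 69, 79, 78]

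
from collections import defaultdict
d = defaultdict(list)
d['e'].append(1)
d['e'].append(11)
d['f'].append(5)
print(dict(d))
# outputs {'e': [1, 11], 'f': [5]}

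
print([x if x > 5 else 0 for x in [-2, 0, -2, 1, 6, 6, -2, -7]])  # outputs [0, 0, 0, 0, 6, 6, 0, 0]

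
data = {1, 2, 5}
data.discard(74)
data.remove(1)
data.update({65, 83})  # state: {2, 5, 65, 83}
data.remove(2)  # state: {5, 65, 83}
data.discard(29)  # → {5, 65, 83}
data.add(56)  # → {5, 56, 65, 83}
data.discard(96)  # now {5, 56, 65, 83}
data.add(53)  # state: {5, 53, 56, 65, 83}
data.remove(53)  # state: {5, 56, 65, 83}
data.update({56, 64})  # {5, 56, 64, 65, 83}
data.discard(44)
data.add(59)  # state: {5, 56, 59, 64, 65, 83}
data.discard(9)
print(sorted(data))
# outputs [5, 56, 59, 64, 65, 83]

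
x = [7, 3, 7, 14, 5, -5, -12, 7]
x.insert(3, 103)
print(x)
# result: [7, 3, 7, 103, 14, 5, -5, -12, 7]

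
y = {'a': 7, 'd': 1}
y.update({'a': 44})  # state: {'a': 44, 'd': 1}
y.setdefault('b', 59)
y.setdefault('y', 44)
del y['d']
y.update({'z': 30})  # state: {'a': 44, 'b': 59, 'y': 44, 'z': 30}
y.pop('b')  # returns 59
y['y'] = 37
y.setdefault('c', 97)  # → 97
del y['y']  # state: {'a': 44, 'z': 30, 'c': 97}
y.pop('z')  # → 30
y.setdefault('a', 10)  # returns 44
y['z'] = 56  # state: {'a': 44, 'c': 97, 'z': 56}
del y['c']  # {'a': 44, 'z': 56}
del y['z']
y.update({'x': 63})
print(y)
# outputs {'a': 44, 'x': 63}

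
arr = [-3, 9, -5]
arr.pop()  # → -5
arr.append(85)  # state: [-3, 9, 85]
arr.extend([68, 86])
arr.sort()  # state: [-3, 9, 68, 85, 86]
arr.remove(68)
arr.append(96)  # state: [-3, 9, 85, 86, 96]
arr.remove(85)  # [-3, 9, 86, 96]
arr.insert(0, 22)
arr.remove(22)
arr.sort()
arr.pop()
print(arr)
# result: [-3, 9, 86]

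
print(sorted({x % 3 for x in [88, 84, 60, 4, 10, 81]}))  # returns [0, 1]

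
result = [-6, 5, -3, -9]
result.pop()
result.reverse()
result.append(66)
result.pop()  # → 66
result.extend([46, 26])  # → [-3, 5, -6, 46, 26]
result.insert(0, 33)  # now [33, -3, 5, -6, 46, 26]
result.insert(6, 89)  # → [33, -3, 5, -6, 46, 26, 89]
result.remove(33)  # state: [-3, 5, -6, 46, 26, 89]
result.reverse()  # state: [89, 26, 46, -6, 5, -3]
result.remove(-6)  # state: [89, 26, 46, 5, -3]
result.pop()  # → -3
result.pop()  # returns 5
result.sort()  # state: [26, 46, 89]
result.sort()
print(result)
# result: [26, 46, 89]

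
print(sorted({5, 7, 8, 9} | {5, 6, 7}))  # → [5, 6, 7, 8, 9]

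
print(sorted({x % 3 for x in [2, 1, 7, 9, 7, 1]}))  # [0, 1, 2]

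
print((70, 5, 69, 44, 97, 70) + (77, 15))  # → (70, 5, 69, 44, 97, 70, 77, 15)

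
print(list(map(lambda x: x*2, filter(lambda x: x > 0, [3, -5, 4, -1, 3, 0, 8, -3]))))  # [6, 8, 6, 16]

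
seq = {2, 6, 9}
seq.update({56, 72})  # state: {2, 6, 9, 56, 72}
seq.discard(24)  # {2, 6, 9, 56, 72}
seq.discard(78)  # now {2, 6, 9, 56, 72}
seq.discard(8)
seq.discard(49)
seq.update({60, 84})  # {2, 6, 9, 56, 60, 72, 84}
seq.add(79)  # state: {2, 6, 9, 56, 60, 72, 79, 84}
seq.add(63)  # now {2, 6, 9, 56, 60, 63, 72, 79, 84}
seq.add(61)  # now {2, 6, 9, 56, 60, 61, 63, 72, 79, 84}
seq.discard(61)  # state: {2, 6, 9, 56, 60, 63, 72, 79, 84}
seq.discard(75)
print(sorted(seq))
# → [2, 6, 9, 56, 60, 63, 72, 79, 84]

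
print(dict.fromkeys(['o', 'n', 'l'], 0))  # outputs {'o': 0, 'n': 0, 'l': 0}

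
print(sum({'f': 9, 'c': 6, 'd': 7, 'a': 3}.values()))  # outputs 25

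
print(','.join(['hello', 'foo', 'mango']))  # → hello,foo,mango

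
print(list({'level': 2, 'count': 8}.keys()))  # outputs ['level', 'count']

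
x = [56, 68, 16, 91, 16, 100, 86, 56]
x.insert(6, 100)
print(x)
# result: [56, 68, 16, 91, 16, 100, 100, 86, 56]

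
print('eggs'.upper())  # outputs EGGS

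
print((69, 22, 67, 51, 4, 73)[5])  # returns 73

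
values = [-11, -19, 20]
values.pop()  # 20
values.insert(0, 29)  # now [29, -11, -19]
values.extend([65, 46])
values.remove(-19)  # [29, -11, 65, 46]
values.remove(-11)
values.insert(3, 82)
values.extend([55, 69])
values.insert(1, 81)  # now [29, 81, 65, 46, 82, 55, 69]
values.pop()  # 69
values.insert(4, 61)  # [29, 81, 65, 46, 61, 82, 55]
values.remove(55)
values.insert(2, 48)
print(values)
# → [29, 81, 48, 65, 46, 61, 82]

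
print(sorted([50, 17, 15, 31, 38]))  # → [15, 17, 31, 38, 50]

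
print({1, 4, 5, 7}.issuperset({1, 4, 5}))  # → True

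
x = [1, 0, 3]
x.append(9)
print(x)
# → [1, 0, 3, 9]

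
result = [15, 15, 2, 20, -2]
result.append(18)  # [15, 15, 2, 20, -2, 18]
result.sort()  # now [-2, 2, 15, 15, 18, 20]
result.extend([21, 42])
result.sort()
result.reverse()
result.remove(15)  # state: [42, 21, 20, 18, 15, 2, -2]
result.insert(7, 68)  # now [42, 21, 20, 18, 15, 2, -2, 68]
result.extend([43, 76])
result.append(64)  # [42, 21, 20, 18, 15, 2, -2, 68, 43, 76, 64]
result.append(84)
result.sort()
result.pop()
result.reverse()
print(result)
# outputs [76, 68, 64, 43, 42, 21, 20, 18, 15, 2, -2]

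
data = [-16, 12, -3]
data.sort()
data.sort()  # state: [-16, -3, 12]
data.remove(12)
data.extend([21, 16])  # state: [-16, -3, 21, 16]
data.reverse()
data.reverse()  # [-16, -3, 21, 16]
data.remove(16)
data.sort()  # [-16, -3, 21]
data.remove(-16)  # [-3, 21]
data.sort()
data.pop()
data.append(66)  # [-3, 66]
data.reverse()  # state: [66, -3]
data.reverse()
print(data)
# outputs [-3, 66]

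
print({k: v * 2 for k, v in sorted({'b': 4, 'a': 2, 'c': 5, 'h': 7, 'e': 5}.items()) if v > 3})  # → {'b': 8, 'c': 10, 'e': 10, 'h': 14}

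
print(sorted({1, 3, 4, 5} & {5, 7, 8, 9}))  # [5]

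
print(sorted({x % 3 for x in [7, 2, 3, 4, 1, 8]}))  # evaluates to [0, 1, 2]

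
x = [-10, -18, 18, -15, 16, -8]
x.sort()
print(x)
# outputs [-18, -15, -10, -8, 16, 18]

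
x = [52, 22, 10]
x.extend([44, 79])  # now [52, 22, 10, 44, 79]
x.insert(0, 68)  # [68, 52, 22, 10, 44, 79]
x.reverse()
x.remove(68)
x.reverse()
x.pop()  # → 79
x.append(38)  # [52, 22, 10, 44, 38]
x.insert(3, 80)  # [52, 22, 10, 80, 44, 38]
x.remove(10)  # [52, 22, 80, 44, 38]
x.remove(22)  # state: [52, 80, 44, 38]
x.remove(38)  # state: [52, 80, 44]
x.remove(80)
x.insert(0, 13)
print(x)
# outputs [13, 52, 44]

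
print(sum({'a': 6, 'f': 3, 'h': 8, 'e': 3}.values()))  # 20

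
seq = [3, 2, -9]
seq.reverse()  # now [-9, 2, 3]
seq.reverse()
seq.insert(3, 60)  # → [3, 2, -9, 60]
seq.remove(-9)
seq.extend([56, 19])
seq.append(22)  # [3, 2, 60, 56, 19, 22]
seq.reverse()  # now [22, 19, 56, 60, 2, 3]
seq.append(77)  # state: [22, 19, 56, 60, 2, 3, 77]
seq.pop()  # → 77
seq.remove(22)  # [19, 56, 60, 2, 3]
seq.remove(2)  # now [19, 56, 60, 3]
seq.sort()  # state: [3, 19, 56, 60]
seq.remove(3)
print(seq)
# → [19, 56, 60]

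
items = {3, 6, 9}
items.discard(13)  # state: {3, 6, 9}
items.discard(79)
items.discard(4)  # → {3, 6, 9}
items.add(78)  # {3, 6, 9, 78}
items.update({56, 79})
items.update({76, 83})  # {3, 6, 9, 56, 76, 78, 79, 83}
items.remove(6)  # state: {3, 9, 56, 76, 78, 79, 83}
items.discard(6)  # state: {3, 9, 56, 76, 78, 79, 83}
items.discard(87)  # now {3, 9, 56, 76, 78, 79, 83}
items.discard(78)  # {3, 9, 56, 76, 79, 83}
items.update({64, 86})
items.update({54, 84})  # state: {3, 9, 54, 56, 64, 76, 79, 83, 84, 86}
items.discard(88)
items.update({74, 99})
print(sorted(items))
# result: [3, 9, 54, 56, 64, 74, 76, 79, 83, 84, 86, 99]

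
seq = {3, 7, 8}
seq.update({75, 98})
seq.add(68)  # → {3, 7, 8, 68, 75, 98}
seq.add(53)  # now {3, 7, 8, 53, 68, 75, 98}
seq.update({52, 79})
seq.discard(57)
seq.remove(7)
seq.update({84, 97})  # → {3, 8, 52, 53, 68, 75, 79, 84, 97, 98}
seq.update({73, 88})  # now {3, 8, 52, 53, 68, 73, 75, 79, 84, 88, 97, 98}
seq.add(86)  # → {3, 8, 52, 53, 68, 73, 75, 79, 84, 86, 88, 97, 98}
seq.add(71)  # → {3, 8, 52, 53, 68, 71, 73, 75, 79, 84, 86, 88, 97, 98}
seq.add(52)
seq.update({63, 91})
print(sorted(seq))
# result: [3, 8, 52, 53, 63, 68, 71, 73, 75, 79, 84, 86, 88, 91, 97, 98]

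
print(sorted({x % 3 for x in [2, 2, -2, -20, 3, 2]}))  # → [0, 1, 2]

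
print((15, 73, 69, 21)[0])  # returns 15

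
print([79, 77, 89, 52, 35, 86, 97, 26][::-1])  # [26, 97, 86, 35, 52, 89, 77, 79]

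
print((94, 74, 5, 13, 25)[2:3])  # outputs (5,)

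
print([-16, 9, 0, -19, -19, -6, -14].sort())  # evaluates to None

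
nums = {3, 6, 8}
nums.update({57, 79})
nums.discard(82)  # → {3, 6, 8, 57, 79}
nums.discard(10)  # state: {3, 6, 8, 57, 79}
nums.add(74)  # {3, 6, 8, 57, 74, 79}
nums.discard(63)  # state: {3, 6, 8, 57, 74, 79}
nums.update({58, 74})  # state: {3, 6, 8, 57, 58, 74, 79}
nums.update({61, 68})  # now {3, 6, 8, 57, 58, 61, 68, 74, 79}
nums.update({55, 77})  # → {3, 6, 8, 55, 57, 58, 61, 68, 74, 77, 79}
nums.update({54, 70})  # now {3, 6, 8, 54, 55, 57, 58, 61, 68, 70, 74, 77, 79}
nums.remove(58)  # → {3, 6, 8, 54, 55, 57, 61, 68, 70, 74, 77, 79}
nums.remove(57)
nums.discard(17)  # {3, 6, 8, 54, 55, 61, 68, 70, 74, 77, 79}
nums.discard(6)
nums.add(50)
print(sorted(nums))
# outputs [3, 8, 50, 54, 55, 61, 68, 70, 74, 77, 79]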